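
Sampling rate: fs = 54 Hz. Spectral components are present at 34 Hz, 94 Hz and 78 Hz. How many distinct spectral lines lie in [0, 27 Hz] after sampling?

3

fs/2 = 27 Hz.
34 Hz > fs/2 = 27 Hz, folds to fs − 34 Hz = 20 Hz.
94 Hz mod fs = 40 Hz.
40 Hz > fs/2 = 27 Hz, folds to fs − 40 Hz = 14 Hz.
78 Hz mod fs = 24 Hz.
24 Hz ≤ fs/2 = 27 Hz, appears at 24 Hz.
Distinct values: {14 Hz, 20 Hz, 24 Hz} → 3.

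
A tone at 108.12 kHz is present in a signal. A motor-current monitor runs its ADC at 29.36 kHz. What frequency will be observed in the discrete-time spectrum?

108.12 kHz mod fs = 20.04 kHz.
20.04 kHz > fs/2 = 14.68 kHz, folds to fs − 20.04 kHz = 9.32 kHz.

9.32 kHz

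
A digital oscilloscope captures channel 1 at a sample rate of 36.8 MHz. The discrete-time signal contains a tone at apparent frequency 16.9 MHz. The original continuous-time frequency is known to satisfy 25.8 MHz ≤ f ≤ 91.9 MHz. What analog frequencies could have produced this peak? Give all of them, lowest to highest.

53.7 MHz, 56.7 MHz, 90.5 MHz

Frequencies that alias to 16.9 MHz are k·fs ± 16.9 MHz for integer k ≥ 0.
k=0: 16.9 MHz.
k=1: 19.9 MHz, 53.7 MHz.
k=2: 56.7 MHz, 90.5 MHz.
k=3: 93.5 MHz, 127.3 MHz.
Within [25.8 MHz, 91.9 MHz]: 53.7 MHz, 56.7 MHz, 90.5 MHz.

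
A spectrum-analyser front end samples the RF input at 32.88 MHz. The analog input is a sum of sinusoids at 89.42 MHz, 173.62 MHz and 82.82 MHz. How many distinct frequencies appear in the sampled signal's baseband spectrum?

2

fs/2 = 16.44 MHz.
89.42 MHz mod fs = 23.66 MHz.
23.66 MHz > fs/2 = 16.44 MHz, folds to fs − 23.66 MHz = 9.22 MHz.
173.62 MHz mod fs = 9.22 MHz.
9.22 MHz ≤ fs/2 = 16.44 MHz, appears at 9.22 MHz.
82.82 MHz mod fs = 17.06 MHz.
17.06 MHz > fs/2 = 16.44 MHz, folds to fs − 17.06 MHz = 15.82 MHz.
Distinct values: {9.22 MHz, 15.82 MHz} → 2.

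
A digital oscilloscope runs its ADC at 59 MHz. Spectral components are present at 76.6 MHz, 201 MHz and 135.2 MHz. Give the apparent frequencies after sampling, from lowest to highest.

17.2 MHz, 17.6 MHz, 24 MHz

fs/2 = 29.5 MHz.
76.6 MHz mod fs = 17.6 MHz.
17.6 MHz ≤ fs/2 = 29.5 MHz, appears at 17.6 MHz.
201 MHz mod fs = 24 MHz.
24 MHz ≤ fs/2 = 29.5 MHz, appears at 24 MHz.
135.2 MHz mod fs = 17.2 MHz.
17.2 MHz ≤ fs/2 = 29.5 MHz, appears at 17.2 MHz.
Distinct values: {17.2 MHz, 17.6 MHz, 24 MHz}.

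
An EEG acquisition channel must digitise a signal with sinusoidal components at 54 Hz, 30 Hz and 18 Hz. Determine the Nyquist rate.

108 Hz

Highest-frequency component: 54 Hz.
Nyquist rate = 2 × 54 Hz = 108 Hz.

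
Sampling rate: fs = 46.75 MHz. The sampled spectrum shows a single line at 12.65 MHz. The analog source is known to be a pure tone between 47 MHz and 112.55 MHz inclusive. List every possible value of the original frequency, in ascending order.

Frequencies that alias to 12.65 MHz are k·fs ± 12.65 MHz for integer k ≥ 0.
k=0: 12.65 MHz.
k=1: 34.1 MHz, 59.4 MHz.
k=2: 80.85 MHz, 106.15 MHz.
k=3: 127.6 MHz, 152.9 MHz.
Within [47 MHz, 112.55 MHz]: 59.4 MHz, 80.85 MHz, 106.15 MHz.

59.4 MHz, 80.85 MHz, 106.15 MHz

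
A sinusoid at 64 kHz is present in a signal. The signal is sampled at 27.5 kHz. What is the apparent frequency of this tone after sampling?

9 kHz

64 kHz mod fs = 9 kHz.
9 kHz ≤ fs/2 = 13.75 kHz, appears at 9 kHz.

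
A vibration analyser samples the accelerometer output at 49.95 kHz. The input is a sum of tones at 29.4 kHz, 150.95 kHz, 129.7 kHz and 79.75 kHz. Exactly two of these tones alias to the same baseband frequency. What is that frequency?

20.15 kHz

fs/2 = 24.975 kHz.
29.4 kHz > fs/2 = 24.975 kHz, folds to fs − 29.4 kHz = 20.55 kHz.
150.95 kHz mod fs = 1.1 kHz.
1.1 kHz ≤ fs/2 = 24.975 kHz, appears at 1.1 kHz.
129.7 kHz mod fs = 29.8 kHz.
29.8 kHz > fs/2 = 24.975 kHz, folds to fs − 29.8 kHz = 20.15 kHz.
79.75 kHz mod fs = 29.8 kHz.
29.8 kHz > fs/2 = 24.975 kHz, folds to fs − 29.8 kHz = 20.15 kHz.
79.75 kHz and 129.7 kHz both map to 20.15 kHz.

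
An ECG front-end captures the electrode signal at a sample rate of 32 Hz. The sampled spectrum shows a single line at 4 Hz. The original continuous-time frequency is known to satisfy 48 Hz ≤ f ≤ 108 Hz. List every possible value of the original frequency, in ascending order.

60 Hz, 68 Hz, 92 Hz, 100 Hz

Frequencies that alias to 4 Hz are k·fs ± 4 Hz for integer k ≥ 0.
k=0: 4 Hz.
k=1: 28 Hz, 36 Hz.
k=2: 60 Hz, 68 Hz.
k=3: 92 Hz, 100 Hz.
k=4: 124 Hz, 132 Hz.
Within [48 Hz, 108 Hz]: 60 Hz, 68 Hz, 92 Hz, 100 Hz.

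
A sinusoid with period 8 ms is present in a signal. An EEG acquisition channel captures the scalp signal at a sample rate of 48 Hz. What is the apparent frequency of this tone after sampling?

19 Hz

T = 8 ms → f = 1/T = 125 Hz.
125 Hz mod fs = 29 Hz.
29 Hz > fs/2 = 24 Hz, folds to fs − 29 Hz = 19 Hz.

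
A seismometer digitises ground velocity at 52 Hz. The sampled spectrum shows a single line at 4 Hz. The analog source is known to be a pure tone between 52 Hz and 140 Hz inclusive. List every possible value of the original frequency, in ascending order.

Frequencies that alias to 4 Hz are k·fs ± 4 Hz for integer k ≥ 0.
k=0: 4 Hz.
k=1: 48 Hz, 56 Hz.
k=2: 100 Hz, 108 Hz.
k=3: 152 Hz, 160 Hz.
Within [52 Hz, 140 Hz]: 56 Hz, 100 Hz, 108 Hz.

56 Hz, 100 Hz, 108 Hz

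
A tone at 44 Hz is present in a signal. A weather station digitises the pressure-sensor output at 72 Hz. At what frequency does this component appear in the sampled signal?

44 Hz > fs/2 = 36 Hz, folds to fs − 44 Hz = 28 Hz.

28 Hz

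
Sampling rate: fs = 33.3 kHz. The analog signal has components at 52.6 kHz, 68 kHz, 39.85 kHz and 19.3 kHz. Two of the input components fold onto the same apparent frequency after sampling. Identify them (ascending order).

fs/2 = 16.65 kHz.
52.6 kHz mod fs = 19.3 kHz.
19.3 kHz > fs/2 = 16.65 kHz, folds to fs − 19.3 kHz = 14 kHz.
68 kHz mod fs = 1.4 kHz.
1.4 kHz ≤ fs/2 = 16.65 kHz, appears at 1.4 kHz.
39.85 kHz mod fs = 6.55 kHz.
6.55 kHz ≤ fs/2 = 16.65 kHz, appears at 6.55 kHz.
19.3 kHz > fs/2 = 16.65 kHz, folds to fs − 19.3 kHz = 14 kHz.
19.3 kHz and 52.6 kHz both map to 14 kHz.

19.3 kHz, 52.6 kHz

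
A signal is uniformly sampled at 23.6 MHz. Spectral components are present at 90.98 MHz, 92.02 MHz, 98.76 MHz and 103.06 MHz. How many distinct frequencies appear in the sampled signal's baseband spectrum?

fs/2 = 11.8 MHz.
90.98 MHz mod fs = 20.18 MHz.
20.18 MHz > fs/2 = 11.8 MHz, folds to fs − 20.18 MHz = 3.42 MHz.
92.02 MHz mod fs = 21.22 MHz.
21.22 MHz > fs/2 = 11.8 MHz, folds to fs − 21.22 MHz = 2.38 MHz.
98.76 MHz mod fs = 4.36 MHz.
4.36 MHz ≤ fs/2 = 11.8 MHz, appears at 4.36 MHz.
103.06 MHz mod fs = 8.66 MHz.
8.66 MHz ≤ fs/2 = 11.8 MHz, appears at 8.66 MHz.
Distinct values: {2.38 MHz, 3.42 MHz, 4.36 MHz, 8.66 MHz} → 4.

4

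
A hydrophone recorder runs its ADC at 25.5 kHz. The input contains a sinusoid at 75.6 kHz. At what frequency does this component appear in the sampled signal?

75.6 kHz mod fs = 24.6 kHz.
24.6 kHz > fs/2 = 12.75 kHz, folds to fs − 24.6 kHz = 0.9 kHz.

0.9 kHz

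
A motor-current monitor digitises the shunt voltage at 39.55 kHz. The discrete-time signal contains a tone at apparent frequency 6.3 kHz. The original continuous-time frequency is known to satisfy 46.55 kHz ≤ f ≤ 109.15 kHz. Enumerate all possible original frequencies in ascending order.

72.8 kHz, 85.4 kHz

Frequencies that alias to 6.3 kHz are k·fs ± 6.3 kHz for integer k ≥ 0.
k=0: 6.3 kHz.
k=1: 33.25 kHz, 45.85 kHz.
k=2: 72.8 kHz, 85.4 kHz.
k=3: 112.35 kHz, 124.95 kHz.
Within [46.55 kHz, 109.15 kHz]: 72.8 kHz, 85.4 kHz.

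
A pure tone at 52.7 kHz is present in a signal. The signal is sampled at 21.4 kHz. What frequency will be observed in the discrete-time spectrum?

9.9 kHz

52.7 kHz mod fs = 9.9 kHz.
9.9 kHz ≤ fs/2 = 10.7 kHz, appears at 9.9 kHz.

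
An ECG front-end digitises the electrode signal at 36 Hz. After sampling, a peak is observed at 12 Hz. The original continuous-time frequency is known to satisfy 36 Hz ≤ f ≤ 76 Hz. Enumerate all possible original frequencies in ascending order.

48 Hz, 60 Hz

Frequencies that alias to 12 Hz are k·fs ± 12 Hz for integer k ≥ 0.
k=0: 12 Hz.
k=1: 24 Hz, 48 Hz.
k=2: 60 Hz, 84 Hz.
k=3: 96 Hz, 120 Hz.
Within [36 Hz, 76 Hz]: 48 Hz, 60 Hz.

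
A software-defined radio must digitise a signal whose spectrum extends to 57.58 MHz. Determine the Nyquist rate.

Nyquist rate = 2 × 57.58 MHz = 115.16 MHz.

115.16 MHz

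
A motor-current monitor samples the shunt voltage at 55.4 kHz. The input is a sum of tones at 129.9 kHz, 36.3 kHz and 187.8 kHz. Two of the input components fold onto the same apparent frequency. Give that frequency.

19.1 kHz

fs/2 = 27.7 kHz.
129.9 kHz mod fs = 19.1 kHz.
19.1 kHz ≤ fs/2 = 27.7 kHz, appears at 19.1 kHz.
36.3 kHz > fs/2 = 27.7 kHz, folds to fs − 36.3 kHz = 19.1 kHz.
187.8 kHz mod fs = 21.6 kHz.
21.6 kHz ≤ fs/2 = 27.7 kHz, appears at 21.6 kHz.
36.3 kHz and 129.9 kHz both map to 19.1 kHz.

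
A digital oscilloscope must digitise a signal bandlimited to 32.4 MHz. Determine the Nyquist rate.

64.8 MHz

Nyquist rate = 2 × 32.4 MHz = 64.8 MHz.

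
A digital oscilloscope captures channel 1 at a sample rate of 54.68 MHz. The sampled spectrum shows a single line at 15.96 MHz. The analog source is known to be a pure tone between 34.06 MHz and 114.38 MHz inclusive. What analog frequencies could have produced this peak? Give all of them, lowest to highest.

38.72 MHz, 70.64 MHz, 93.4 MHz

Frequencies that alias to 15.96 MHz are k·fs ± 15.96 MHz for integer k ≥ 0.
k=0: 15.96 MHz.
k=1: 38.72 MHz, 70.64 MHz.
k=2: 93.4 MHz, 125.32 MHz.
k=3: 148.08 MHz, 180 MHz.
Within [34.06 MHz, 114.38 MHz]: 38.72 MHz, 70.64 MHz, 93.4 MHz.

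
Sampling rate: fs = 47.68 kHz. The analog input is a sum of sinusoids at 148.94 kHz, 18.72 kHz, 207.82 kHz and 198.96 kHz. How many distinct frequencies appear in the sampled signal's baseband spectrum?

4

fs/2 = 23.84 kHz.
148.94 kHz mod fs = 5.9 kHz.
5.9 kHz ≤ fs/2 = 23.84 kHz, appears at 5.9 kHz.
18.72 kHz ≤ fs/2 = 23.84 kHz, passes unchanged.
207.82 kHz mod fs = 17.1 kHz.
17.1 kHz ≤ fs/2 = 23.84 kHz, appears at 17.1 kHz.
198.96 kHz mod fs = 8.24 kHz.
8.24 kHz ≤ fs/2 = 23.84 kHz, appears at 8.24 kHz.
Distinct values: {5.9 kHz, 8.24 kHz, 17.1 kHz, 18.72 kHz} → 4.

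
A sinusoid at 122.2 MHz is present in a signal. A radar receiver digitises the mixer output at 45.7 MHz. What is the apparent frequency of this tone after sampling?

122.2 MHz mod fs = 30.8 MHz.
30.8 MHz > fs/2 = 22.85 MHz, folds to fs − 30.8 MHz = 14.9 MHz.

14.9 MHz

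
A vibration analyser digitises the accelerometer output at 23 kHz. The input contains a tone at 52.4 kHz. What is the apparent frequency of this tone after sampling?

52.4 kHz mod fs = 6.4 kHz.
6.4 kHz ≤ fs/2 = 11.5 kHz, appears at 6.4 kHz.

6.4 kHz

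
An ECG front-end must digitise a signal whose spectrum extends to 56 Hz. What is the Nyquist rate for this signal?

Nyquist rate = 2 × 56 Hz = 112 Hz.

112 Hz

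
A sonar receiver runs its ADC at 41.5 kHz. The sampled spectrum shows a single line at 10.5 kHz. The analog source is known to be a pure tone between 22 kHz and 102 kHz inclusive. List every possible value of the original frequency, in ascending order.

31 kHz, 52 kHz, 72.5 kHz, 93.5 kHz

Frequencies that alias to 10.5 kHz are k·fs ± 10.5 kHz for integer k ≥ 0.
k=0: 10.5 kHz.
k=1: 31 kHz, 52 kHz.
k=2: 72.5 kHz, 93.5 kHz.
k=3: 114 kHz, 135 kHz.
Within [22 kHz, 102 kHz]: 31 kHz, 52 kHz, 72.5 kHz, 93.5 kHz.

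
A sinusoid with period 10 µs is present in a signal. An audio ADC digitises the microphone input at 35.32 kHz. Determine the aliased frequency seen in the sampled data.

T = 10 µs → f = 1/T = 100 kHz.
100 kHz mod fs = 29.36 kHz.
29.36 kHz > fs/2 = 17.66 kHz, folds to fs − 29.36 kHz = 5.96 kHz.

5.96 kHz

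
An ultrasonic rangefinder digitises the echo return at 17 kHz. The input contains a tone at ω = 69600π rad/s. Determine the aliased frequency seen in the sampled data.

0.8 kHz

ω = 69600π rad/s → f = ω/(2π) = 34800 Hz = 34.8 kHz.
34.8 kHz mod fs = 0.8 kHz.
0.8 kHz ≤ fs/2 = 8.5 kHz, appears at 0.8 kHz.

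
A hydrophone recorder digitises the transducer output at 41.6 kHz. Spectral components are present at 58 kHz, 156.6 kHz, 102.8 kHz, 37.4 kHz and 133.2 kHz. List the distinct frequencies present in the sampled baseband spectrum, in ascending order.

fs/2 = 20.8 kHz.
58 kHz mod fs = 16.4 kHz.
16.4 kHz ≤ fs/2 = 20.8 kHz, appears at 16.4 kHz.
156.6 kHz mod fs = 31.8 kHz.
31.8 kHz > fs/2 = 20.8 kHz, folds to fs − 31.8 kHz = 9.8 kHz.
102.8 kHz mod fs = 19.6 kHz.
19.6 kHz ≤ fs/2 = 20.8 kHz, appears at 19.6 kHz.
37.4 kHz > fs/2 = 20.8 kHz, folds to fs − 37.4 kHz = 4.2 kHz.
133.2 kHz mod fs = 8.4 kHz.
8.4 kHz ≤ fs/2 = 20.8 kHz, appears at 8.4 kHz.
Distinct values: {4.2 kHz, 8.4 kHz, 9.8 kHz, 16.4 kHz, 19.6 kHz}.

4.2 kHz, 8.4 kHz, 9.8 kHz, 16.4 kHz, 19.6 kHz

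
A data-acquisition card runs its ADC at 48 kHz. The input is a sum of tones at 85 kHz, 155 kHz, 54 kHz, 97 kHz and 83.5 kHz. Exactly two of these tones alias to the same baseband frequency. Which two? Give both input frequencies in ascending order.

fs/2 = 24 kHz.
85 kHz mod fs = 37 kHz.
37 kHz > fs/2 = 24 kHz, folds to fs − 37 kHz = 11 kHz.
155 kHz mod fs = 11 kHz.
11 kHz ≤ fs/2 = 24 kHz, appears at 11 kHz.
54 kHz mod fs = 6 kHz.
6 kHz ≤ fs/2 = 24 kHz, appears at 6 kHz.
97 kHz mod fs = 1 kHz.
1 kHz ≤ fs/2 = 24 kHz, appears at 1 kHz.
83.5 kHz mod fs = 35.5 kHz.
35.5 kHz > fs/2 = 24 kHz, folds to fs − 35.5 kHz = 12.5 kHz.
85 kHz and 155 kHz both map to 11 kHz.

85 kHz, 155 kHz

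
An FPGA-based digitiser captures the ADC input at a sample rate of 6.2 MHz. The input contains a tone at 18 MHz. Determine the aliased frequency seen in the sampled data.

18 MHz mod fs = 5.6 MHz.
5.6 MHz > fs/2 = 3.1 MHz, folds to fs − 5.6 MHz = 0.6 MHz.

0.6 MHz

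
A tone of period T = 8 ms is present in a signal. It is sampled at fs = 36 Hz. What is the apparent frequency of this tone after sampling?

17 Hz

T = 8 ms → f = 1/T = 125 Hz.
125 Hz mod fs = 17 Hz.
17 Hz ≤ fs/2 = 18 Hz, appears at 17 Hz.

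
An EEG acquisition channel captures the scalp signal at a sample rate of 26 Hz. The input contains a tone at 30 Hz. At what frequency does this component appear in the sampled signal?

30 Hz mod fs = 4 Hz.
4 Hz ≤ fs/2 = 13 Hz, appears at 4 Hz.

4 Hz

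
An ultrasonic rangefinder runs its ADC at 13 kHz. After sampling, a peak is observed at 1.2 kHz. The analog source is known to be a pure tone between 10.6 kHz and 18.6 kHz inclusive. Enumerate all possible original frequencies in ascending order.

11.8 kHz, 14.2 kHz

Frequencies that alias to 1.2 kHz are k·fs ± 1.2 kHz for integer k ≥ 0.
k=0: 1.2 kHz.
k=1: 11.8 kHz, 14.2 kHz.
k=2: 24.8 kHz, 27.2 kHz.
Within [10.6 kHz, 18.6 kHz]: 11.8 kHz, 14.2 kHz.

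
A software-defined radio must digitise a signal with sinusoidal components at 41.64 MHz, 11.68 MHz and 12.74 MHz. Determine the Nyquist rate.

Highest-frequency component: 41.64 MHz.
Nyquist rate = 2 × 41.64 MHz = 83.28 MHz.

83.28 MHz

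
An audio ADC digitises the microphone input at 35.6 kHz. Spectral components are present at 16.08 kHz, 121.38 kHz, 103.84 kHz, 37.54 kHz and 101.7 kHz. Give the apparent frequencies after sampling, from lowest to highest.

fs/2 = 17.8 kHz.
16.08 kHz ≤ fs/2 = 17.8 kHz, passes unchanged.
121.38 kHz mod fs = 14.58 kHz.
14.58 kHz ≤ fs/2 = 17.8 kHz, appears at 14.58 kHz.
103.84 kHz mod fs = 32.64 kHz.
32.64 kHz > fs/2 = 17.8 kHz, folds to fs − 32.64 kHz = 2.96 kHz.
37.54 kHz mod fs = 1.94 kHz.
1.94 kHz ≤ fs/2 = 17.8 kHz, appears at 1.94 kHz.
101.7 kHz mod fs = 30.5 kHz.
30.5 kHz > fs/2 = 17.8 kHz, folds to fs − 30.5 kHz = 5.1 kHz.
Distinct values: {1.94 kHz, 2.96 kHz, 5.1 kHz, 14.58 kHz, 16.08 kHz}.

1.94 kHz, 2.96 kHz, 5.1 kHz, 14.58 kHz, 16.08 kHz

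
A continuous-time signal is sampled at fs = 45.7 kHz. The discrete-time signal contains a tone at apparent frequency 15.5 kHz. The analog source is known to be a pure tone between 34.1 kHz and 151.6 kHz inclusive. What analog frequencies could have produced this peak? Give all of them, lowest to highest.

Frequencies that alias to 15.5 kHz are k·fs ± 15.5 kHz for integer k ≥ 0.
k=0: 15.5 kHz.
k=1: 30.2 kHz, 61.2 kHz.
k=2: 75.9 kHz, 106.9 kHz.
k=3: 121.6 kHz, 152.6 kHz.
k=4: 167.3 kHz, 198.3 kHz.
Within [34.1 kHz, 151.6 kHz]: 61.2 kHz, 75.9 kHz, 106.9 kHz, 121.6 kHz.

61.2 kHz, 75.9 kHz, 106.9 kHz, 121.6 kHz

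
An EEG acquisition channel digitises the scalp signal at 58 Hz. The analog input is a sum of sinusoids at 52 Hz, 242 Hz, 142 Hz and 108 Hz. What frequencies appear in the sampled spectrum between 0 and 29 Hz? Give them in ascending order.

6 Hz, 8 Hz, 10 Hz, 26 Hz

fs/2 = 29 Hz.
52 Hz > fs/2 = 29 Hz, folds to fs − 52 Hz = 6 Hz.
242 Hz mod fs = 10 Hz.
10 Hz ≤ fs/2 = 29 Hz, appears at 10 Hz.
142 Hz mod fs = 26 Hz.
26 Hz ≤ fs/2 = 29 Hz, appears at 26 Hz.
108 Hz mod fs = 50 Hz.
50 Hz > fs/2 = 29 Hz, folds to fs − 50 Hz = 8 Hz.
Distinct values: {6 Hz, 8 Hz, 10 Hz, 26 Hz}.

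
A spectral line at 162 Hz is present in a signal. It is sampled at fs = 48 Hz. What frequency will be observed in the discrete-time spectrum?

162 Hz mod fs = 18 Hz.
18 Hz ≤ fs/2 = 24 Hz, appears at 18 Hz.

18 Hz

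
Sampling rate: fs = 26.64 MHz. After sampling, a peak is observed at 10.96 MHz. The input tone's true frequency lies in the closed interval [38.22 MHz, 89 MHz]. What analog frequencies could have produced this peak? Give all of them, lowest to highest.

Frequencies that alias to 10.96 MHz are k·fs ± 10.96 MHz for integer k ≥ 0.
k=0: 10.96 MHz.
k=1: 15.68 MHz, 37.6 MHz.
k=2: 42.32 MHz, 64.24 MHz.
k=3: 68.96 MHz, 90.88 MHz.
k=4: 95.6 MHz, 117.52 MHz.
Within [38.22 MHz, 89 MHz]: 42.32 MHz, 64.24 MHz, 68.96 MHz.

42.32 MHz, 64.24 MHz, 68.96 MHz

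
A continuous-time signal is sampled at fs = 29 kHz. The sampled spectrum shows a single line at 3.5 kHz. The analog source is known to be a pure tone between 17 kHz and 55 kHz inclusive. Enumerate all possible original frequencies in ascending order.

Frequencies that alias to 3.5 kHz are k·fs ± 3.5 kHz for integer k ≥ 0.
k=0: 3.5 kHz.
k=1: 25.5 kHz, 32.5 kHz.
k=2: 54.5 kHz, 61.5 kHz.
k=3: 83.5 kHz, 90.5 kHz.
Within [17 kHz, 55 kHz]: 25.5 kHz, 32.5 kHz, 54.5 kHz.

25.5 kHz, 32.5 kHz, 54.5 kHz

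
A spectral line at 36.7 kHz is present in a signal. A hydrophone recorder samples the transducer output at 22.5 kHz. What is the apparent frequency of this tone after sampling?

8.3 kHz

36.7 kHz mod fs = 14.2 kHz.
14.2 kHz > fs/2 = 11.25 kHz, folds to fs − 14.2 kHz = 8.3 kHz.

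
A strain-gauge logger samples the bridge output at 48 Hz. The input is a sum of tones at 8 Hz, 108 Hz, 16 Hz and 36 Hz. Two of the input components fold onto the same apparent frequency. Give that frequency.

12 Hz

fs/2 = 24 Hz.
8 Hz ≤ fs/2 = 24 Hz, passes unchanged.
108 Hz mod fs = 12 Hz.
12 Hz ≤ fs/2 = 24 Hz, appears at 12 Hz.
16 Hz ≤ fs/2 = 24 Hz, passes unchanged.
36 Hz > fs/2 = 24 Hz, folds to fs − 36 Hz = 12 Hz.
36 Hz and 108 Hz both map to 12 Hz.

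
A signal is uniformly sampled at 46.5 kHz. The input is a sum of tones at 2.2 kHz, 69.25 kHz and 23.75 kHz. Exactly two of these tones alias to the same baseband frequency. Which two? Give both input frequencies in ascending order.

fs/2 = 23.25 kHz.
2.2 kHz ≤ fs/2 = 23.25 kHz, passes unchanged.
69.25 kHz mod fs = 22.75 kHz.
22.75 kHz ≤ fs/2 = 23.25 kHz, appears at 22.75 kHz.
23.75 kHz > fs/2 = 23.25 kHz, folds to fs − 23.75 kHz = 22.75 kHz.
23.75 kHz and 69.25 kHz both map to 22.75 kHz.

23.75 kHz, 69.25 kHz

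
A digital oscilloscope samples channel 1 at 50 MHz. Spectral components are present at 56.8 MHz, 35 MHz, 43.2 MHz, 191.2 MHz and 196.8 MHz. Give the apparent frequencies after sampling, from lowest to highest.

fs/2 = 25 MHz.
56.8 MHz mod fs = 6.8 MHz.
6.8 MHz ≤ fs/2 = 25 MHz, appears at 6.8 MHz.
35 MHz > fs/2 = 25 MHz, folds to fs − 35 MHz = 15 MHz.
43.2 MHz > fs/2 = 25 MHz, folds to fs − 43.2 MHz = 6.8 MHz.
191.2 MHz mod fs = 41.2 MHz.
41.2 MHz > fs/2 = 25 MHz, folds to fs − 41.2 MHz = 8.8 MHz.
196.8 MHz mod fs = 46.8 MHz.
46.8 MHz > fs/2 = 25 MHz, folds to fs − 46.8 MHz = 3.2 MHz.
Distinct values: {3.2 MHz, 6.8 MHz, 8.8 MHz, 15 MHz}.

3.2 MHz, 6.8 MHz, 8.8 MHz, 15 MHz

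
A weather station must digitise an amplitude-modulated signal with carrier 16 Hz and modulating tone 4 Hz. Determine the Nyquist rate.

AM sidebands sit at fc ± fm = 12 Hz and 20 Hz.
Highest-frequency component: 20 Hz.
Nyquist rate = 2 × 20 Hz = 40 Hz.

40 Hz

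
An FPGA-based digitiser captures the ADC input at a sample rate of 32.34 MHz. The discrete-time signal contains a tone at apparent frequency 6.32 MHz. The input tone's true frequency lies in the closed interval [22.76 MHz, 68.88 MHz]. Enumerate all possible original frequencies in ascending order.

26.02 MHz, 38.66 MHz, 58.36 MHz

Frequencies that alias to 6.32 MHz are k·fs ± 6.32 MHz for integer k ≥ 0.
k=0: 6.32 MHz.
k=1: 26.02 MHz, 38.66 MHz.
k=2: 58.36 MHz, 71 MHz.
k=3: 90.7 MHz, 103.34 MHz.
Within [22.76 MHz, 68.88 MHz]: 26.02 MHz, 38.66 MHz, 58.36 MHz.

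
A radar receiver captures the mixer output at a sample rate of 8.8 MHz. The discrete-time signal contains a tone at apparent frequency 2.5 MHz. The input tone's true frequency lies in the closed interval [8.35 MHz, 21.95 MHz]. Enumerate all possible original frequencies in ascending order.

11.3 MHz, 15.1 MHz, 20.1 MHz

Frequencies that alias to 2.5 MHz are k·fs ± 2.5 MHz for integer k ≥ 0.
k=0: 2.5 MHz.
k=1: 6.3 MHz, 11.3 MHz.
k=2: 15.1 MHz, 20.1 MHz.
k=3: 23.9 MHz, 28.9 MHz.
Within [8.35 MHz, 21.95 MHz]: 11.3 MHz, 15.1 MHz, 20.1 MHz.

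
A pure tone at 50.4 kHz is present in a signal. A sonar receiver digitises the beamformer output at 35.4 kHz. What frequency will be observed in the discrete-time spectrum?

15 kHz

50.4 kHz mod fs = 15 kHz.
15 kHz ≤ fs/2 = 17.7 kHz, appears at 15 kHz.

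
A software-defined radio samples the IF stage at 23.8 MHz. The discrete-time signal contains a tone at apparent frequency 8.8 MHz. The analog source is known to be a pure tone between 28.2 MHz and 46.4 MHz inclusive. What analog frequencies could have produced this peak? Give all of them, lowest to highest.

32.6 MHz, 38.8 MHz

Frequencies that alias to 8.8 MHz are k·fs ± 8.8 MHz for integer k ≥ 0.
k=0: 8.8 MHz.
k=1: 15 MHz, 32.6 MHz.
k=2: 38.8 MHz, 56.4 MHz.
k=3: 62.6 MHz, 80.2 MHz.
Within [28.2 MHz, 46.4 MHz]: 32.6 MHz, 38.8 MHz.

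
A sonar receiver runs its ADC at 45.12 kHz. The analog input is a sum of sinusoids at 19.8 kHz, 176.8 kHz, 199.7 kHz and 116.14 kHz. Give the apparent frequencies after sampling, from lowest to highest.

fs/2 = 22.56 kHz.
19.8 kHz ≤ fs/2 = 22.56 kHz, passes unchanged.
176.8 kHz mod fs = 41.44 kHz.
41.44 kHz > fs/2 = 22.56 kHz, folds to fs − 41.44 kHz = 3.68 kHz.
199.7 kHz mod fs = 19.22 kHz.
19.22 kHz ≤ fs/2 = 22.56 kHz, appears at 19.22 kHz.
116.14 kHz mod fs = 25.9 kHz.
25.9 kHz > fs/2 = 22.56 kHz, folds to fs − 25.9 kHz = 19.22 kHz.
Distinct values: {3.68 kHz, 19.22 kHz, 19.8 kHz}.

3.68 kHz, 19.22 kHz, 19.8 kHz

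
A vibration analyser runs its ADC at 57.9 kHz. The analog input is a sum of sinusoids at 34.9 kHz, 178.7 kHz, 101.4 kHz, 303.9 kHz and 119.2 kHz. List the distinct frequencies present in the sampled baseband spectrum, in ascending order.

fs/2 = 28.95 kHz.
34.9 kHz > fs/2 = 28.95 kHz, folds to fs − 34.9 kHz = 23 kHz.
178.7 kHz mod fs = 5 kHz.
5 kHz ≤ fs/2 = 28.95 kHz, appears at 5 kHz.
101.4 kHz mod fs = 43.5 kHz.
43.5 kHz > fs/2 = 28.95 kHz, folds to fs − 43.5 kHz = 14.4 kHz.
303.9 kHz mod fs = 14.4 kHz.
14.4 kHz ≤ fs/2 = 28.95 kHz, appears at 14.4 kHz.
119.2 kHz mod fs = 3.4 kHz.
3.4 kHz ≤ fs/2 = 28.95 kHz, appears at 3.4 kHz.
Distinct values: {3.4 kHz, 5 kHz, 14.4 kHz, 23 kHz}.

3.4 kHz, 5 kHz, 14.4 kHz, 23 kHz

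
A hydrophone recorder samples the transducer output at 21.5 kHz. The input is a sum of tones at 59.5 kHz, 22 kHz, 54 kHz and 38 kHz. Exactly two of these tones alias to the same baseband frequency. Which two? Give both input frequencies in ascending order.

38 kHz, 59.5 kHz

fs/2 = 10.75 kHz.
59.5 kHz mod fs = 16.5 kHz.
16.5 kHz > fs/2 = 10.75 kHz, folds to fs − 16.5 kHz = 5 kHz.
22 kHz mod fs = 0.5 kHz.
0.5 kHz ≤ fs/2 = 10.75 kHz, appears at 0.5 kHz.
54 kHz mod fs = 11 kHz.
11 kHz > fs/2 = 10.75 kHz, folds to fs − 11 kHz = 10.5 kHz.
38 kHz mod fs = 16.5 kHz.
16.5 kHz > fs/2 = 10.75 kHz, folds to fs − 16.5 kHz = 5 kHz.
38 kHz and 59.5 kHz both map to 5 kHz.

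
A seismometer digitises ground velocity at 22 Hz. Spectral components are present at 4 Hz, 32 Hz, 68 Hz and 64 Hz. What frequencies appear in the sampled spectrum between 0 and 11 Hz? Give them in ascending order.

fs/2 = 11 Hz.
4 Hz ≤ fs/2 = 11 Hz, passes unchanged.
32 Hz mod fs = 10 Hz.
10 Hz ≤ fs/2 = 11 Hz, appears at 10 Hz.
68 Hz mod fs = 2 Hz.
2 Hz ≤ fs/2 = 11 Hz, appears at 2 Hz.
64 Hz mod fs = 20 Hz.
20 Hz > fs/2 = 11 Hz, folds to fs − 20 Hz = 2 Hz.
Distinct values: {2 Hz, 4 Hz, 10 Hz}.

2 Hz, 4 Hz, 10 Hz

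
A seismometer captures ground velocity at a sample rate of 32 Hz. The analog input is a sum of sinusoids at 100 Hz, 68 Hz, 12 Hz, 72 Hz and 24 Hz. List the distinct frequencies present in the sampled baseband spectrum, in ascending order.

fs/2 = 16 Hz.
100 Hz mod fs = 4 Hz.
4 Hz ≤ fs/2 = 16 Hz, appears at 4 Hz.
68 Hz mod fs = 4 Hz.
4 Hz ≤ fs/2 = 16 Hz, appears at 4 Hz.
12 Hz ≤ fs/2 = 16 Hz, passes unchanged.
72 Hz mod fs = 8 Hz.
8 Hz ≤ fs/2 = 16 Hz, appears at 8 Hz.
24 Hz > fs/2 = 16 Hz, folds to fs − 24 Hz = 8 Hz.
Distinct values: {4 Hz, 8 Hz, 12 Hz}.

4 Hz, 8 Hz, 12 Hz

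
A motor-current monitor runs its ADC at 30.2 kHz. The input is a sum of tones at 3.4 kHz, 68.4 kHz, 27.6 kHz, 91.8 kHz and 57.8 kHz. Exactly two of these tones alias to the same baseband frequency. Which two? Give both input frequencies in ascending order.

fs/2 = 15.1 kHz.
3.4 kHz ≤ fs/2 = 15.1 kHz, passes unchanged.
68.4 kHz mod fs = 8 kHz.
8 kHz ≤ fs/2 = 15.1 kHz, appears at 8 kHz.
27.6 kHz > fs/2 = 15.1 kHz, folds to fs − 27.6 kHz = 2.6 kHz.
91.8 kHz mod fs = 1.2 kHz.
1.2 kHz ≤ fs/2 = 15.1 kHz, appears at 1.2 kHz.
57.8 kHz mod fs = 27.6 kHz.
27.6 kHz > fs/2 = 15.1 kHz, folds to fs − 27.6 kHz = 2.6 kHz.
27.6 kHz and 57.8 kHz both map to 2.6 kHz.

27.6 kHz, 57.8 kHz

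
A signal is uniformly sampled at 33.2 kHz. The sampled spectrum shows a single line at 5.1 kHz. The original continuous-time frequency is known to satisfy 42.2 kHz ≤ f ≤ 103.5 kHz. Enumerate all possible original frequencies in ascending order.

61.3 kHz, 71.5 kHz, 94.5 kHz

Frequencies that alias to 5.1 kHz are k·fs ± 5.1 kHz for integer k ≥ 0.
k=0: 5.1 kHz.
k=1: 28.1 kHz, 38.3 kHz.
k=2: 61.3 kHz, 71.5 kHz.
k=3: 94.5 kHz, 104.7 kHz.
k=4: 127.7 kHz, 137.9 kHz.
Within [42.2 kHz, 103.5 kHz]: 61.3 kHz, 71.5 kHz, 94.5 kHz.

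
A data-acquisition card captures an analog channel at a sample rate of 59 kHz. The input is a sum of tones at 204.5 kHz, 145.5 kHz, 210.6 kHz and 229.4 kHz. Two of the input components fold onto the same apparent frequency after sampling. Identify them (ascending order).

fs/2 = 29.5 kHz.
204.5 kHz mod fs = 27.5 kHz.
27.5 kHz ≤ fs/2 = 29.5 kHz, appears at 27.5 kHz.
145.5 kHz mod fs = 27.5 kHz.
27.5 kHz ≤ fs/2 = 29.5 kHz, appears at 27.5 kHz.
210.6 kHz mod fs = 33.6 kHz.
33.6 kHz > fs/2 = 29.5 kHz, folds to fs − 33.6 kHz = 25.4 kHz.
229.4 kHz mod fs = 52.4 kHz.
52.4 kHz > fs/2 = 29.5 kHz, folds to fs − 52.4 kHz = 6.6 kHz.
145.5 kHz and 204.5 kHz both map to 27.5 kHz.

145.5 kHz, 204.5 kHz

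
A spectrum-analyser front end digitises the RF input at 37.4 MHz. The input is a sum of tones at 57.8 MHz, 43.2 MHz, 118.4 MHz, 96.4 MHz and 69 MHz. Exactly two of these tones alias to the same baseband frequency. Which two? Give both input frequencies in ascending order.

fs/2 = 18.7 MHz.
57.8 MHz mod fs = 20.4 MHz.
20.4 MHz > fs/2 = 18.7 MHz, folds to fs − 20.4 MHz = 17 MHz.
43.2 MHz mod fs = 5.8 MHz.
5.8 MHz ≤ fs/2 = 18.7 MHz, appears at 5.8 MHz.
118.4 MHz mod fs = 6.2 MHz.
6.2 MHz ≤ fs/2 = 18.7 MHz, appears at 6.2 MHz.
96.4 MHz mod fs = 21.6 MHz.
21.6 MHz > fs/2 = 18.7 MHz, folds to fs − 21.6 MHz = 15.8 MHz.
69 MHz mod fs = 31.6 MHz.
31.6 MHz > fs/2 = 18.7 MHz, folds to fs − 31.6 MHz = 5.8 MHz.
43.2 MHz and 69 MHz both map to 5.8 MHz.

43.2 MHz, 69 MHz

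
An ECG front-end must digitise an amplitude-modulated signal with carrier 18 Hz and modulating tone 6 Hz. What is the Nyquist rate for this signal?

48 Hz

AM sidebands sit at fc ± fm = 12 Hz and 24 Hz.
Highest-frequency component: 24 Hz.
Nyquist rate = 2 × 24 Hz = 48 Hz.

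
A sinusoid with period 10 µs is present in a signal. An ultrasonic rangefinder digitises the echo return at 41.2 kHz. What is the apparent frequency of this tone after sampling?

17.6 kHz

T = 10 µs → f = 1/T = 100 kHz.
100 kHz mod fs = 17.6 kHz.
17.6 kHz ≤ fs/2 = 20.6 kHz, appears at 17.6 kHz.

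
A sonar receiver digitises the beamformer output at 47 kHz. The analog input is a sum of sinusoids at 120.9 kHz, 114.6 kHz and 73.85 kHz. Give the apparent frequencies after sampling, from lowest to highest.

fs/2 = 23.5 kHz.
120.9 kHz mod fs = 26.9 kHz.
26.9 kHz > fs/2 = 23.5 kHz, folds to fs − 26.9 kHz = 20.1 kHz.
114.6 kHz mod fs = 20.6 kHz.
20.6 kHz ≤ fs/2 = 23.5 kHz, appears at 20.6 kHz.
73.85 kHz mod fs = 26.85 kHz.
26.85 kHz > fs/2 = 23.5 kHz, folds to fs − 26.85 kHz = 20.15 kHz.
Distinct values: {20.1 kHz, 20.15 kHz, 20.6 kHz}.

20.1 kHz, 20.15 kHz, 20.6 kHz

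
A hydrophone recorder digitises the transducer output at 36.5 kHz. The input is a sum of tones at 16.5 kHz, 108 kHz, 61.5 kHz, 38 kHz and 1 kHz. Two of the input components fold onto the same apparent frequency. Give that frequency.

1.5 kHz

fs/2 = 18.25 kHz.
16.5 kHz ≤ fs/2 = 18.25 kHz, passes unchanged.
108 kHz mod fs = 35 kHz.
35 kHz > fs/2 = 18.25 kHz, folds to fs − 35 kHz = 1.5 kHz.
61.5 kHz mod fs = 25 kHz.
25 kHz > fs/2 = 18.25 kHz, folds to fs − 25 kHz = 11.5 kHz.
38 kHz mod fs = 1.5 kHz.
1.5 kHz ≤ fs/2 = 18.25 kHz, appears at 1.5 kHz.
1 kHz ≤ fs/2 = 18.25 kHz, passes unchanged.
38 kHz and 108 kHz both map to 1.5 kHz.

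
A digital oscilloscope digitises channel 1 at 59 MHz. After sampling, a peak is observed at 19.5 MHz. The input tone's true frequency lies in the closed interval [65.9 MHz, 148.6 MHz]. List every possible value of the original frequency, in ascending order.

78.5 MHz, 98.5 MHz, 137.5 MHz

Frequencies that alias to 19.5 MHz are k·fs ± 19.5 MHz for integer k ≥ 0.
k=0: 19.5 MHz.
k=1: 39.5 MHz, 78.5 MHz.
k=2: 98.5 MHz, 137.5 MHz.
k=3: 157.5 MHz, 196.5 MHz.
Within [65.9 MHz, 148.6 MHz]: 78.5 MHz, 98.5 MHz, 137.5 MHz.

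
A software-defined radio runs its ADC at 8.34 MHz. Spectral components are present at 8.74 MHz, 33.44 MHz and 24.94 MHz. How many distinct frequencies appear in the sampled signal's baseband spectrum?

2

fs/2 = 4.17 MHz.
8.74 MHz mod fs = 0.4 MHz.
0.4 MHz ≤ fs/2 = 4.17 MHz, appears at 0.4 MHz.
33.44 MHz mod fs = 0.08 MHz.
0.08 MHz ≤ fs/2 = 4.17 MHz, appears at 0.08 MHz.
24.94 MHz mod fs = 8.26 MHz.
8.26 MHz > fs/2 = 4.17 MHz, folds to fs − 8.26 MHz = 0.08 MHz.
Distinct values: {0.08 MHz, 0.4 MHz} → 2.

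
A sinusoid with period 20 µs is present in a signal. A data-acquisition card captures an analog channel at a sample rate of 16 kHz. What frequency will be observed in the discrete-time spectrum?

T = 20 µs → f = 1/T = 50 kHz.
50 kHz mod fs = 2 kHz.
2 kHz ≤ fs/2 = 8 kHz, appears at 2 kHz.

2 kHz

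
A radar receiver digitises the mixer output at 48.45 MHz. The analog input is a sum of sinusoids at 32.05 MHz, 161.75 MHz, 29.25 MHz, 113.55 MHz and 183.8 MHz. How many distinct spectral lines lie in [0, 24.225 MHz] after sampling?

fs/2 = 24.225 MHz.
32.05 MHz > fs/2 = 24.225 MHz, folds to fs − 32.05 MHz = 16.4 MHz.
161.75 MHz mod fs = 16.4 MHz.
16.4 MHz ≤ fs/2 = 24.225 MHz, appears at 16.4 MHz.
29.25 MHz > fs/2 = 24.225 MHz, folds to fs − 29.25 MHz = 19.2 MHz.
113.55 MHz mod fs = 16.65 MHz.
16.65 MHz ≤ fs/2 = 24.225 MHz, appears at 16.65 MHz.
183.8 MHz mod fs = 38.45 MHz.
38.45 MHz > fs/2 = 24.225 MHz, folds to fs − 38.45 MHz = 10 MHz.
Distinct values: {10 MHz, 16.4 MHz, 16.65 MHz, 19.2 MHz} → 4.

4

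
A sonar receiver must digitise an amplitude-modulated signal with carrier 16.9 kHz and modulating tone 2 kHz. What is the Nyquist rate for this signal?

AM sidebands sit at fc ± fm = 14.9 kHz and 18.9 kHz.
Highest-frequency component: 18.9 kHz.
Nyquist rate = 2 × 18.9 kHz = 37.8 kHz.

37.8 kHz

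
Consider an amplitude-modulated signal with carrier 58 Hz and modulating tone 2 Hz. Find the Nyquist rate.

AM sidebands sit at fc ± fm = 56 Hz and 60 Hz.
Highest-frequency component: 60 Hz.
Nyquist rate = 2 × 60 Hz = 120 Hz.

120 Hz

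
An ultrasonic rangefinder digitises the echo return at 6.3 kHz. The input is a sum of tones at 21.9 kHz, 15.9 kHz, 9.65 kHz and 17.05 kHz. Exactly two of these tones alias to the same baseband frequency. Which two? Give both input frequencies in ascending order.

fs/2 = 3.15 kHz.
21.9 kHz mod fs = 3 kHz.
3 kHz ≤ fs/2 = 3.15 kHz, appears at 3 kHz.
15.9 kHz mod fs = 3.3 kHz.
3.3 kHz > fs/2 = 3.15 kHz, folds to fs − 3.3 kHz = 3 kHz.
9.65 kHz mod fs = 3.35 kHz.
3.35 kHz > fs/2 = 3.15 kHz, folds to fs − 3.35 kHz = 2.95 kHz.
17.05 kHz mod fs = 4.45 kHz.
4.45 kHz > fs/2 = 3.15 kHz, folds to fs − 4.45 kHz = 1.85 kHz.
15.9 kHz and 21.9 kHz both map to 3 kHz.

15.9 kHz, 21.9 kHz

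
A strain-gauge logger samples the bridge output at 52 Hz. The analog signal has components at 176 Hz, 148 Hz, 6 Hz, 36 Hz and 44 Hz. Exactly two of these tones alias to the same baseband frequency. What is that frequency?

8 Hz

fs/2 = 26 Hz.
176 Hz mod fs = 20 Hz.
20 Hz ≤ fs/2 = 26 Hz, appears at 20 Hz.
148 Hz mod fs = 44 Hz.
44 Hz > fs/2 = 26 Hz, folds to fs − 44 Hz = 8 Hz.
6 Hz ≤ fs/2 = 26 Hz, passes unchanged.
36 Hz > fs/2 = 26 Hz, folds to fs − 36 Hz = 16 Hz.
44 Hz > fs/2 = 26 Hz, folds to fs − 44 Hz = 8 Hz.
44 Hz and 148 Hz both map to 8 Hz.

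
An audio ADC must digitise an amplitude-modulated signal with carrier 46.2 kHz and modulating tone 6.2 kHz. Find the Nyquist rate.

104.8 kHz

AM sidebands sit at fc ± fm = 40 kHz and 52.4 kHz.
Highest-frequency component: 52.4 kHz.
Nyquist rate = 2 × 52.4 kHz = 104.8 kHz.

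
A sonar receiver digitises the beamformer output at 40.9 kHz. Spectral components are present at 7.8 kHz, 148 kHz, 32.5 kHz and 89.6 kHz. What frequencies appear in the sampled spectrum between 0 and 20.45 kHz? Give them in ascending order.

7.8 kHz, 8.4 kHz, 15.6 kHz

fs/2 = 20.45 kHz.
7.8 kHz ≤ fs/2 = 20.45 kHz, passes unchanged.
148 kHz mod fs = 25.3 kHz.
25.3 kHz > fs/2 = 20.45 kHz, folds to fs − 25.3 kHz = 15.6 kHz.
32.5 kHz > fs/2 = 20.45 kHz, folds to fs − 32.5 kHz = 8.4 kHz.
89.6 kHz mod fs = 7.8 kHz.
7.8 kHz ≤ fs/2 = 20.45 kHz, appears at 7.8 kHz.
Distinct values: {7.8 kHz, 8.4 kHz, 15.6 kHz}.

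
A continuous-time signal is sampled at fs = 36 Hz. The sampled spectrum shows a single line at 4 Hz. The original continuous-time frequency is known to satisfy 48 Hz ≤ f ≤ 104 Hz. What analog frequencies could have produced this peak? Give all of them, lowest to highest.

Frequencies that alias to 4 Hz are k·fs ± 4 Hz for integer k ≥ 0.
k=0: 4 Hz.
k=1: 32 Hz, 40 Hz.
k=2: 68 Hz, 76 Hz.
k=3: 104 Hz, 112 Hz.
k=4: 140 Hz, 148 Hz.
Within [48 Hz, 104 Hz]: 68 Hz, 76 Hz, 104 Hz.

68 Hz, 76 Hz, 104 Hz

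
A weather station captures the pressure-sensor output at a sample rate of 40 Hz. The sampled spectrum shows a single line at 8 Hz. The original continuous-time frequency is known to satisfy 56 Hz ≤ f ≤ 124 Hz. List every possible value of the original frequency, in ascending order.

72 Hz, 88 Hz, 112 Hz

Frequencies that alias to 8 Hz are k·fs ± 8 Hz for integer k ≥ 0.
k=0: 8 Hz.
k=1: 32 Hz, 48 Hz.
k=2: 72 Hz, 88 Hz.
k=3: 112 Hz, 128 Hz.
k=4: 152 Hz, 168 Hz.
Within [56 Hz, 124 Hz]: 72 Hz, 88 Hz, 112 Hz.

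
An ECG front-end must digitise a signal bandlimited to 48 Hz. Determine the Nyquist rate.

96 Hz

Nyquist rate = 2 × 48 Hz = 96 Hz.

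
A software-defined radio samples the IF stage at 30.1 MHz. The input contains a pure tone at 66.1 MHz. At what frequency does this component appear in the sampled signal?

5.9 MHz

66.1 MHz mod fs = 5.9 MHz.
5.9 MHz ≤ fs/2 = 15.05 MHz, appears at 5.9 MHz.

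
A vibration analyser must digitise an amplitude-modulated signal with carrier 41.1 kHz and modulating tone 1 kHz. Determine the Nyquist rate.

AM sidebands sit at fc ± fm = 40.1 kHz and 42.1 kHz.
Highest-frequency component: 42.1 kHz.
Nyquist rate = 2 × 42.1 kHz = 84.2 kHz.

84.2 kHz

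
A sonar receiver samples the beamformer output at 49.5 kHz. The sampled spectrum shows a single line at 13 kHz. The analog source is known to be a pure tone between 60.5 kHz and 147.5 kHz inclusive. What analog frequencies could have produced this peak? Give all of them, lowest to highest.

62.5 kHz, 86 kHz, 112 kHz, 135.5 kHz

Frequencies that alias to 13 kHz are k·fs ± 13 kHz for integer k ≥ 0.
k=0: 13 kHz.
k=1: 36.5 kHz, 62.5 kHz.
k=2: 86 kHz, 112 kHz.
k=3: 135.5 kHz, 161.5 kHz.
k=4: 185 kHz, 211 kHz.
Within [60.5 kHz, 147.5 kHz]: 62.5 kHz, 86 kHz, 112 kHz, 135.5 kHz.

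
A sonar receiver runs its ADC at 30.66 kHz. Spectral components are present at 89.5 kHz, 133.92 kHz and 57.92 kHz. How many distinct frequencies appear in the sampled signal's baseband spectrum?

fs/2 = 15.33 kHz.
89.5 kHz mod fs = 28.18 kHz.
28.18 kHz > fs/2 = 15.33 kHz, folds to fs − 28.18 kHz = 2.48 kHz.
133.92 kHz mod fs = 11.28 kHz.
11.28 kHz ≤ fs/2 = 15.33 kHz, appears at 11.28 kHz.
57.92 kHz mod fs = 27.26 kHz.
27.26 kHz > fs/2 = 15.33 kHz, folds to fs − 27.26 kHz = 3.4 kHz.
Distinct values: {2.48 kHz, 3.4 kHz, 11.28 kHz} → 3.

3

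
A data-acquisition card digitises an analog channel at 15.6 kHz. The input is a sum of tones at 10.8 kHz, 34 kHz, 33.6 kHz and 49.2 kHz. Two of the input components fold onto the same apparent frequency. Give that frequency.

fs/2 = 7.8 kHz.
10.8 kHz > fs/2 = 7.8 kHz, folds to fs − 10.8 kHz = 4.8 kHz.
34 kHz mod fs = 2.8 kHz.
2.8 kHz ≤ fs/2 = 7.8 kHz, appears at 2.8 kHz.
33.6 kHz mod fs = 2.4 kHz.
2.4 kHz ≤ fs/2 = 7.8 kHz, appears at 2.4 kHz.
49.2 kHz mod fs = 2.4 kHz.
2.4 kHz ≤ fs/2 = 7.8 kHz, appears at 2.4 kHz.
33.6 kHz and 49.2 kHz both map to 2.4 kHz.

2.4 kHz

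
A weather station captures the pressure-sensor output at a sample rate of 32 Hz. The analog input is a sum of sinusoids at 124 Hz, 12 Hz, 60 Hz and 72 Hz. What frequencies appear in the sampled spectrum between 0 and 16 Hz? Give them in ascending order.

4 Hz, 8 Hz, 12 Hz

fs/2 = 16 Hz.
124 Hz mod fs = 28 Hz.
28 Hz > fs/2 = 16 Hz, folds to fs − 28 Hz = 4 Hz.
12 Hz ≤ fs/2 = 16 Hz, passes unchanged.
60 Hz mod fs = 28 Hz.
28 Hz > fs/2 = 16 Hz, folds to fs − 28 Hz = 4 Hz.
72 Hz mod fs = 8 Hz.
8 Hz ≤ fs/2 = 16 Hz, appears at 8 Hz.
Distinct values: {4 Hz, 8 Hz, 12 Hz}.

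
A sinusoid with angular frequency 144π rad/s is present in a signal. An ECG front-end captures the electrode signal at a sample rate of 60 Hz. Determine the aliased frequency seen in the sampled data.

ω = 144π rad/s → f = ω/(2π) = 72 Hz.
72 Hz mod fs = 12 Hz.
12 Hz ≤ fs/2 = 30 Hz, appears at 12 Hz.

12 Hz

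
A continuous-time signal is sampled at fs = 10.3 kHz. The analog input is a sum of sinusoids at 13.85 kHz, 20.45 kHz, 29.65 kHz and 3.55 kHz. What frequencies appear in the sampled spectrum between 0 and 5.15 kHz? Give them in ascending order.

fs/2 = 5.15 kHz.
13.85 kHz mod fs = 3.55 kHz.
3.55 kHz ≤ fs/2 = 5.15 kHz, appears at 3.55 kHz.
20.45 kHz mod fs = 10.15 kHz.
10.15 kHz > fs/2 = 5.15 kHz, folds to fs − 10.15 kHz = 0.15 kHz.
29.65 kHz mod fs = 9.05 kHz.
9.05 kHz > fs/2 = 5.15 kHz, folds to fs − 9.05 kHz = 1.25 kHz.
3.55 kHz ≤ fs/2 = 5.15 kHz, passes unchanged.
Distinct values: {0.15 kHz, 1.25 kHz, 3.55 kHz}.

0.15 kHz, 1.25 kHz, 3.55 kHz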